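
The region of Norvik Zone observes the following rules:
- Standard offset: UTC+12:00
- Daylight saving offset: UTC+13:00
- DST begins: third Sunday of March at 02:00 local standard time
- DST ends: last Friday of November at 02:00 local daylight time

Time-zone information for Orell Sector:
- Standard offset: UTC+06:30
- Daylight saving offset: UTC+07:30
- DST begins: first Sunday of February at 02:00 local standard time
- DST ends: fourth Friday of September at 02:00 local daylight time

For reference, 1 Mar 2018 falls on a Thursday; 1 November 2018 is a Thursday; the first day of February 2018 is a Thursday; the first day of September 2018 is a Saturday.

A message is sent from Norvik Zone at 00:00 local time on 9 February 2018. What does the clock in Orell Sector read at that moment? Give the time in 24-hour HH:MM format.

19:30

1 March 2018 is a Thursday, so the first Sunday is March 4 and the third is March 18.
1 November 2018 is a Thursday, so Fridays fall on 2, 9, 16, 23, 30; the last is November 30.
9 February 2018 is outside the daylight-saving period (18 March – 30 November), so Norvik Zone is on standard time, UTC+12:00.
00:00 Norvik Zone − 12h = 12:00 UTC (rolling into the previous day, 8 February 2018).
1 February 2018 is a Thursday, so the first Sunday is February 4.
1 September 2018 is a Saturday, so the first Friday is September 7 and the fourth is September 28.
At the standard offset (UTC+06:30), 12:00 UTC + 6h30m = 18:30 Orell Sector standard time.
The standard-time date in Orell Sector, 8 February 2018, falls between 4 February and 28 September, so daylight saving is in effect and Orell Sector is at UTC+07:30.
12:00 UTC + 7h30m = 19:30 Orell Sector.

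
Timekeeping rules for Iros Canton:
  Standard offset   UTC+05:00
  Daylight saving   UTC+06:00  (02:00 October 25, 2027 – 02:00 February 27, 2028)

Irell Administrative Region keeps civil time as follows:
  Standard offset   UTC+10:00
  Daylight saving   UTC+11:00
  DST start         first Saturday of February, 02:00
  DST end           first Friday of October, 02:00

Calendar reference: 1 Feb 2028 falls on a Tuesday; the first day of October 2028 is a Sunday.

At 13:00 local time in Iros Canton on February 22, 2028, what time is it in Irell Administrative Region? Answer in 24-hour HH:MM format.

18:00

February 22, 2028 falls between 25 October 2027 and 27 February 2028, so daylight saving is in effect and Iros Canton is at UTC+06:00.
13:00 Iros Canton − 6h = 07:00 UTC.
1 February 2028 is a Tuesday, so the first Saturday is February 5.
1 October 2028 is a Sunday, so the first Friday is October 6.
At the standard offset (UTC+10:00), 07:00 UTC + 10h = 17:00 Irell Administrative Region standard time.
The standard-time date in Irell Administrative Region, February 22, 2028, lies within the daylight-saving period (5 February – 6 October), so Irell Administrative Region is on daylight time, UTC+11:00.
07:00 UTC + 11h = 18:00 Irell Administrative Region.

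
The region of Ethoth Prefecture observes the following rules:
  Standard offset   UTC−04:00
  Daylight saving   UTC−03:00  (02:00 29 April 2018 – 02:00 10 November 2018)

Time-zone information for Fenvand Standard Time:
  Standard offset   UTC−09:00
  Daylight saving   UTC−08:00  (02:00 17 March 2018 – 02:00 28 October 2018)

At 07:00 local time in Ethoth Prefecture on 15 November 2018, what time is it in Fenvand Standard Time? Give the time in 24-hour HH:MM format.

15 November 2018 is outside the daylight-saving period (29 April – 10 November), so Ethoth Prefecture is on standard time, UTC−04:00.
07:00 Ethoth Prefecture + 4h = 11:00 UTC.
At the standard offset (UTC−09:00), 11:00 UTC − 9h = 02:00 Fenvand Standard Time standard time.
The standard-time date in Fenvand Standard Time, 15 November 2018, does not fall between 17 March and 28 October, so daylight saving is not in effect and Fenvand Standard Time is at UTC−09:00.
11:00 UTC − 9h = 02:00 Fenvand Standard Time.

02:00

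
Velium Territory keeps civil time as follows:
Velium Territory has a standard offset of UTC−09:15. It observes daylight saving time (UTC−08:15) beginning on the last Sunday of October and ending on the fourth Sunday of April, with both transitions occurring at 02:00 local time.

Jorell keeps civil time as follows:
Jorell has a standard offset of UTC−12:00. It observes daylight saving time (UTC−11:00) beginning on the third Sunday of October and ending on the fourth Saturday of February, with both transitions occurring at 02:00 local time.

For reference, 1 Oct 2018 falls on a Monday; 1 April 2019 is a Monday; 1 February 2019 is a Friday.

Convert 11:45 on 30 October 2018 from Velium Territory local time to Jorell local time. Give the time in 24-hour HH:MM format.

1 October 2018 is a Monday, so Sundays fall on 7, 14, 21, 28; the last is October 28.
1 April 2019 is a Monday, so the first Sunday is April 7 and the fourth is April 28.
30 October 2018 falls between 28 October 2018 and 28 April 2019, so daylight saving is in effect and Velium Territory is at UTC−08:15.
11:45 Velium Territory + 8h15m = 20:00 UTC.
1 October 2018 is a Monday, so the first Sunday is October 7 and the third is October 21.
1 February 2019 is a Friday, so the first Saturday is February 2 and the fourth is February 23.
At the standard offset (UTC−12:00), 20:00 UTC − 12h = 08:00 Jorell standard time.
The standard-time date in Jorell, 30 October 2018, falls between 21 October 2018 and 23 February 2019, so daylight saving is in effect and Jorell is at UTC−11:00.
20:00 UTC − 11h = 09:00 Jorell.

09:00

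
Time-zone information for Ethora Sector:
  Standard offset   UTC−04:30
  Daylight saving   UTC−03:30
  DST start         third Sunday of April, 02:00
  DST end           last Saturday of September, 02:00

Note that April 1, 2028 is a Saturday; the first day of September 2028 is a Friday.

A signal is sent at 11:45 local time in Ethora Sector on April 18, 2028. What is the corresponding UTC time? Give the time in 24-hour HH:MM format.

15:15

1 April 2028 is a Saturday, so the first Sunday is April 2 and the third is April 16.
1 September 2028 is a Friday, so Saturdays fall on 2, 9, 16, 23, 30; the last is September 30.
April 18, 2028 lies within the daylight-saving period (16 April – 30 September), so Ethora Sector is on daylight time, UTC−03:30.
11:45 local + 3h30m = 15:15 UTC.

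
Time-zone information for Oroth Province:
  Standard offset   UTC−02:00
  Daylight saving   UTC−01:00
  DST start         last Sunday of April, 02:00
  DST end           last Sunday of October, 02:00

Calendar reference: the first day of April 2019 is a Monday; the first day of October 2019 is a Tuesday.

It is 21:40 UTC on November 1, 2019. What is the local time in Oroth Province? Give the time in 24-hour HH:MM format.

19:40

1 April 2019 is a Monday, so Sundays fall on 7, 14, 21, 28; the last is April 28.
1 October 2019 is a Tuesday, so Sundays fall on 6, 13, 20, 27; the last is October 27.
At the standard offset (UTC−02:00), 21:40 UTC − 2h = 19:40 Oroth Province standard time.
The standard-time date in Oroth Province, November 1, 2019, does not fall between 28 April and 27 October, so daylight saving is not in effect and Oroth Province is at UTC−02:00.
21:40 UTC − 2h = 19:40 local.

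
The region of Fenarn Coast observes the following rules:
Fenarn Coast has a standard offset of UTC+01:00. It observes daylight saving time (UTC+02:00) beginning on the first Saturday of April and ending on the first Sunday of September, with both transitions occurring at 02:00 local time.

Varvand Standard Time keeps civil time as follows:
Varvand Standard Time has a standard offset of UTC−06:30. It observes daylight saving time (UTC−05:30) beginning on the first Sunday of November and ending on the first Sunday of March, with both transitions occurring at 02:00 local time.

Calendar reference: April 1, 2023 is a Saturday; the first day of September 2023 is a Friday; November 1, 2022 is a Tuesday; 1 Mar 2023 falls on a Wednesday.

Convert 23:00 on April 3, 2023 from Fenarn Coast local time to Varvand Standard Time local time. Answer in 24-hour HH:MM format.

14:30

1 April 2023 is a Saturday, so the first Saturday is April 1.
1 September 2023 is a Friday, so the first Sunday is September 3.
April 3, 2023 lies within the daylight-saving period (1 April – 3 September), so Fenarn Coast is on daylight time, UTC+02:00.
23:00 Fenarn Coast − 2h = 21:00 UTC.
1 November 2022 is a Tuesday, so the first Sunday is November 6.
1 March 2023 is a Wednesday, so the first Sunday is March 5.
At the standard offset (UTC−06:30), 21:00 UTC − 6h30m = 14:30 Varvand Standard Time standard time.
Daylight saving runs 6 November 2022 – 5 March 2023; the standard-time date in Varvand Standard Time, April 3, 2023, is outside that window, so Varvand Standard Time is on standard time at UTC−06:30.
21:00 UTC − 6h30m = 14:30 Varvand Standard Time.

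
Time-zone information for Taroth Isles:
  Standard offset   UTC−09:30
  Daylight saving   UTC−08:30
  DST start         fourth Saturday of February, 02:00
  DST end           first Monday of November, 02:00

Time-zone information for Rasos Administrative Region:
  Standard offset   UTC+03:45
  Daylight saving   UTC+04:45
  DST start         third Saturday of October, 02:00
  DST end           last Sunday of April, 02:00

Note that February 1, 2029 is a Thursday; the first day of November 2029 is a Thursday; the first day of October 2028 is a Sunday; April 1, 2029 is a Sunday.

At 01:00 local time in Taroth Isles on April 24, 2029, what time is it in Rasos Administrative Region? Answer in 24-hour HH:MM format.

14:15

1 February 2029 is a Thursday, so the first Saturday is February 3 and the fourth is February 24.
1 November 2029 is a Thursday, so the first Monday is November 5.
April 24, 2029 lies within the daylight-saving period (24 February – 5 November), so Taroth Isles is on daylight time, UTC−08:30.
01:00 Taroth Isles + 8h30m = 09:30 UTC.
1 October 2028 is a Sunday, so the first Saturday is October 7 and the third is October 21.
1 April 2029 is a Sunday, so Sundays fall on 1, 8, 15, 22, 29; the last is April 29.
At the standard offset (UTC+03:45), 09:30 UTC + 3h45m = 13:15 Rasos Administrative Region standard time.
The standard-time date in Rasos Administrative Region, April 24, 2029, falls between 21 October 2028 and 29 April 2029, so daylight saving is in effect and Rasos Administrative Region is at UTC+04:45.
09:30 UTC + 4h45m = 14:15 Rasos Administrative Region.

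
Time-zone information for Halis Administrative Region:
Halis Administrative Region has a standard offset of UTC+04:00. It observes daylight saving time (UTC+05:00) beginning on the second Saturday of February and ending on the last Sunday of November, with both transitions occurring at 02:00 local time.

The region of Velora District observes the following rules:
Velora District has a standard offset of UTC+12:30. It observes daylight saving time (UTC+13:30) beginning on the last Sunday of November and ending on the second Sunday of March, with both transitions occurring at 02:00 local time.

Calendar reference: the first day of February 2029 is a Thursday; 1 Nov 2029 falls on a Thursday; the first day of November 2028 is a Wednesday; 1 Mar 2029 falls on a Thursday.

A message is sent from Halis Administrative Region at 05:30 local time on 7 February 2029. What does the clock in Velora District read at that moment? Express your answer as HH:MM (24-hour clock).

15:00

1 February 2029 is a Thursday, so the first Saturday is February 3 and the second is February 10.
1 November 2029 is a Thursday, so Sundays fall on 4, 11, 18, 25; the last is November 25.
7 February 2029 is outside the daylight-saving period (10 February – 25 November), so Halis Administrative Region is on standard time, UTC+04:00.
05:30 Halis Administrative Region − 4h = 01:30 UTC.
1 November 2028 is a Wednesday, so Sundays fall on 5, 12, 19, 26; the last is November 26.
1 March 2029 is a Thursday, so the first Sunday is March 4 and the second is March 11.
At the standard offset (UTC+12:30), 01:30 UTC + 12h30m = 14:00 Velora District standard time.
The standard-time date in Velora District, 7 February 2029, lies within the daylight-saving period (26 November 2028 – 11 March 2029), so Velora District is on daylight time, UTC+13:30.
01:30 UTC + 13h30m = 15:00 Velora District.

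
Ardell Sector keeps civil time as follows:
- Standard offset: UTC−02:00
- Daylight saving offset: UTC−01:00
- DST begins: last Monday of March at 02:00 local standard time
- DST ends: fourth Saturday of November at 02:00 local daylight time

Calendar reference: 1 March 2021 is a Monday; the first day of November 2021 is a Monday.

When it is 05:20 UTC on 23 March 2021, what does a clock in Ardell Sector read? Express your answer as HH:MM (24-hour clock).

1 March 2021 is a Monday, so Mondays fall on 1, 8, 15, 22, 29; the last is March 29.
1 November 2021 is a Monday, so the first Saturday is November 6 and the fourth is November 27.
At the standard offset (UTC−02:00), 05:20 UTC − 2h = 03:20 Ardell Sector standard time.
The standard-time date in Ardell Sector, 23 March 2021, is outside the daylight-saving period (29 March – 27 November), so Ardell Sector is on standard time, UTC−02:00.
05:20 UTC − 2h = 03:20 local.

03:20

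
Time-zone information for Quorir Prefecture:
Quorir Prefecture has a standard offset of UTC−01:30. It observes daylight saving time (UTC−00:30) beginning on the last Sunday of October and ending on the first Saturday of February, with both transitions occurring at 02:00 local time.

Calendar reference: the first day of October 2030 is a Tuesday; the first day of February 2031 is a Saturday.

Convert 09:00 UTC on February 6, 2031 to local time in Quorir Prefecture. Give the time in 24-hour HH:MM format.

1 October 2030 is a Tuesday, so Sundays fall on 6, 13, 20, 27; the last is October 27.
1 February 2031 is a Saturday, so the first Saturday is February 1.
At the standard offset (UTC−01:30), 09:00 UTC − 1h30m = 07:30 Quorir Prefecture standard time.
Daylight saving runs 27 October 2030 – 1 February 2031; the standard-time date in Quorir Prefecture, February 6, 2031, is outside that window, so Quorir Prefecture is on standard time at UTC−01:30.
09:00 UTC − 1h30m = 07:30 local.

07:30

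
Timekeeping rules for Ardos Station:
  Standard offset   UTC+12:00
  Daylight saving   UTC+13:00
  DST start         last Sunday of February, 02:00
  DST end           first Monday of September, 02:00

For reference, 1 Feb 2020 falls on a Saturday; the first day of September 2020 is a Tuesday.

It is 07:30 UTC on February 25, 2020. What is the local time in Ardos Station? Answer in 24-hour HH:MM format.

1 February 2020 is a Saturday, so Sundays fall on 2, 9, 16, 23; the last is February 23.
1 September 2020 is a Tuesday, so the first Monday is September 7.
At the standard offset (UTC+12:00), 07:30 UTC + 12h = 19:30 Ardos Station standard time.
The standard-time date in Ardos Station, February 25, 2020, lies within the daylight-saving period (23 February – 7 September), so Ardos Station is on daylight time, UTC+13:00.
07:30 UTC + 13h = 20:30 local.

20:30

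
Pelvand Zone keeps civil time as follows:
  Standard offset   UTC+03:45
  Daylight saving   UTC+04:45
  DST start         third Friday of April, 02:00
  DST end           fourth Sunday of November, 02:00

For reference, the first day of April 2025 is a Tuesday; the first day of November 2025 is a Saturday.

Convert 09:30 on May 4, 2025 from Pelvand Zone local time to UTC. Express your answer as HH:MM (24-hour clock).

1 April 2025 is a Tuesday, so the first Friday is April 4 and the third is April 18.
1 November 2025 is a Saturday, so the first Sunday is November 2 and the fourth is November 23.
Daylight saving runs 18 April – 23 November; May 4, 2025 is inside that window, so Pelvand Zone is at UTC+04:45.
09:30 local − 4h45m = 04:45 UTC.

04:45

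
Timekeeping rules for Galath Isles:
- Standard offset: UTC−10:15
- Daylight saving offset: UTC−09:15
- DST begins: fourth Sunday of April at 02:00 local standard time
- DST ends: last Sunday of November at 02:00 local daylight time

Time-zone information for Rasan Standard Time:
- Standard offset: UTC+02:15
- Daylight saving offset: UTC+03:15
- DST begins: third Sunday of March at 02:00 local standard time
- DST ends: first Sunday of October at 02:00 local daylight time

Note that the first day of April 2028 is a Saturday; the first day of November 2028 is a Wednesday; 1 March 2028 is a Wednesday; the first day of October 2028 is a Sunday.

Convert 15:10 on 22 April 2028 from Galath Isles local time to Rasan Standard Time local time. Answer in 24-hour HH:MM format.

1 April 2028 is a Saturday, so the first Sunday is April 2 and the fourth is April 23.
1 November 2028 is a Wednesday, so Sundays fall on 5, 12, 19, 26; the last is November 26.
22 April 2028 does not fall between 23 April and 26 November, so daylight saving is not in effect and Galath Isles is at UTC−10:15.
15:10 Galath Isles + 10h15m = 01:25 UTC (rolling into the next day, 23 April 2028).
1 March 2028 is a Wednesday, so the first Sunday is March 5 and the third is March 19.
1 October 2028 is a Sunday, so the first Sunday is October 1.
At the standard offset (UTC+02:15), 01:25 UTC + 2h15m = 03:40 Rasan Standard Time standard time.
The standard-time date in Rasan Standard Time, 23 April 2028, falls between 19 March and 1 October, so daylight saving is in effect and Rasan Standard Time is at UTC+03:15.
01:25 UTC + 3h15m = 04:40 Rasan Standard Time.

04:40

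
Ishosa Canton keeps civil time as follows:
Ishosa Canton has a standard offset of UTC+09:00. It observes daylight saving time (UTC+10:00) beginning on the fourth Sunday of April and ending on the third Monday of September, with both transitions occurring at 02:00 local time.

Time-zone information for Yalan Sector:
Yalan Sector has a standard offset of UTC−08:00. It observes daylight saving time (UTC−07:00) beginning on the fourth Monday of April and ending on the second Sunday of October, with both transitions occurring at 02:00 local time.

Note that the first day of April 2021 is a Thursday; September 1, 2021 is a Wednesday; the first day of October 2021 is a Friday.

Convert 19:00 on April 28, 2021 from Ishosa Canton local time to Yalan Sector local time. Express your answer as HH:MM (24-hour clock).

1 April 2021 is a Thursday, so the first Sunday is April 4 and the fourth is April 25.
1 September 2021 is a Wednesday, so the first Monday is September 6 and the third is September 20.
April 28, 2021 falls between 25 April and 20 September, so daylight saving is in effect and Ishosa Canton is at UTC+10:00.
19:00 Ishosa Canton − 10h = 09:00 UTC.
1 April 2021 is a Thursday, so the first Monday is April 5 and the fourth is April 26.
1 October 2021 is a Friday, so the first Sunday is October 3 and the second is October 10.
At the standard offset (UTC−08:00), 09:00 UTC − 8h = 01:00 Yalan Sector standard time.
Daylight saving runs 26 April – 10 October; the standard-time date in Yalan Sector, April 28, 2021, is inside that window, so Yalan Sector is at UTC−07:00.
09:00 UTC − 7h = 02:00 Yalan Sector.

02:00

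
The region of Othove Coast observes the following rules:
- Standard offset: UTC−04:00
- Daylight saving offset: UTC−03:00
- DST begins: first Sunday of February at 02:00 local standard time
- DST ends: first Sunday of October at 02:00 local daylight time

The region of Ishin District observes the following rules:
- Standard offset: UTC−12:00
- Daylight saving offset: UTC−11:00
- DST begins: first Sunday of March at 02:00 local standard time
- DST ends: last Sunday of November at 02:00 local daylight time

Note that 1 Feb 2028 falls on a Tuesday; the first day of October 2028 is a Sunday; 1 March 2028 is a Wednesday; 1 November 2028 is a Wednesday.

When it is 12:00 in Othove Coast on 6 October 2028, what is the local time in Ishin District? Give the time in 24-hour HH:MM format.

1 February 2028 is a Tuesday, so the first Sunday is February 6.
1 October 2028 is a Sunday, so the first Sunday is October 1.
6 October 2028 is outside the daylight-saving period (6 February – 1 October), so Othove Coast is on standard time, UTC−04:00.
12:00 Othove Coast + 4h = 16:00 UTC.
1 March 2028 is a Wednesday, so the first Sunday is March 5.
1 November 2028 is a Wednesday, so Sundays fall on 5, 12, 19, 26; the last is November 26.
At the standard offset (UTC−12:00), 16:00 UTC − 12h = 04:00 Ishin District standard time.
Daylight saving runs 5 March – 26 November; the standard-time date in Ishin District, 6 October 2028, is inside that window, so Ishin District is at UTC−11:00.
16:00 UTC − 11h = 05:00 Ishin District.

05:00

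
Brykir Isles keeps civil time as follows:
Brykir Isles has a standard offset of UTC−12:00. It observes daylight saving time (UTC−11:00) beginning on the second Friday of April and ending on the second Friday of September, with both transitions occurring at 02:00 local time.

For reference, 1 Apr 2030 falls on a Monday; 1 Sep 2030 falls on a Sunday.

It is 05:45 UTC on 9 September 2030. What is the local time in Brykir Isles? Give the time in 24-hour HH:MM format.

18:45

1 April 2030 is a Monday, so the first Friday is April 5 and the second is April 12.
1 September 2030 is a Sunday, so the first Friday is September 6 and the second is September 13.
At the standard offset (UTC−12:00), 05:45 UTC − 12h = 17:45 Brykir Isles standard time (rolling into the previous day, 8 September 2030).
The standard-time date in Brykir Isles, 8 September 2030, falls between 12 April and 13 September, so daylight saving is in effect and Brykir Isles is at UTC−11:00.
05:45 UTC − 11h = 18:45 local (rolling into the previous day, 8 September 2030).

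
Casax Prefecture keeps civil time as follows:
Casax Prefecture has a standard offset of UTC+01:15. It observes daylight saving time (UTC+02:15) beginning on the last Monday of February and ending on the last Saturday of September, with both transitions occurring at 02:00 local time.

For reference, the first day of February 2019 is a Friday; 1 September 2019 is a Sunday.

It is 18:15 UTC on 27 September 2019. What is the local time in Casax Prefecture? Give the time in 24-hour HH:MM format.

1 February 2019 is a Friday, so Mondays fall on 4, 11, 18, 25; the last is February 25.
1 September 2019 is a Sunday, so Saturdays fall on 7, 14, 21, 28; the last is September 28.
At the standard offset (UTC+01:15), 18:15 UTC + 1h15m = 19:30 Casax Prefecture standard time.
The standard-time date in Casax Prefecture, 27 September 2019, falls between 25 February and 28 September, so daylight saving is in effect and Casax Prefecture is at UTC+02:15.
18:15 UTC + 2h15m = 20:30 local.

20:30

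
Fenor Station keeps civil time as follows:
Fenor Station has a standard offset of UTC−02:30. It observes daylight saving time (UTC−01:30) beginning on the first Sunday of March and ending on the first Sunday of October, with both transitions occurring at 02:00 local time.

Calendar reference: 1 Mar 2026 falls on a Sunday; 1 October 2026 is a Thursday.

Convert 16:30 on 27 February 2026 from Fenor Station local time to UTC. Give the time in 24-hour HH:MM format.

19:00

1 March 2026 is a Sunday, so the first Sunday is March 1.
1 October 2026 is a Thursday, so the first Sunday is October 4.
27 February 2026 does not fall between 1 March and 4 October, so daylight saving is not in effect and Fenor Station is at UTC−02:30.
16:30 local + 2h30m = 19:00 UTC.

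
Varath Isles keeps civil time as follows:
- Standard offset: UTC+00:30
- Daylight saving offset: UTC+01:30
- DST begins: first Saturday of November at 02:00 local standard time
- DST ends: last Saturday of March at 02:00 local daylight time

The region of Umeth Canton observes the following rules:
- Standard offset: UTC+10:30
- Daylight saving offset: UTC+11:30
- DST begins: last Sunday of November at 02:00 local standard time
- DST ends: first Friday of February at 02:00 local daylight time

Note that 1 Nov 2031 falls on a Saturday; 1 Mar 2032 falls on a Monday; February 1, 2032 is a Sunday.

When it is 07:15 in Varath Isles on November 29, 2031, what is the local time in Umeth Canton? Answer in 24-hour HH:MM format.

1 November 2031 is a Saturday, so the first Saturday is November 1.
1 March 2032 is a Monday, so Saturdays fall on 6, 13, 20, 27; the last is March 27.
November 29, 2031 falls between 1 November 2031 and 27 March 2032, so daylight saving is in effect and Varath Isles is at UTC+01:30.
07:15 Varath Isles − 1h30m = 05:45 UTC.
1 November 2031 is a Saturday, so Sundays fall on 2, 9, 16, 23, 30; the last is November 30.
1 February 2032 is a Sunday, so the first Friday is February 6.
At the standard offset (UTC+10:30), 05:45 UTC + 10h30m = 16:15 Umeth Canton standard time.
Daylight saving runs 30 November 2031 – 6 February 2032; the standard-time date in Umeth Canton, November 29, 2031, is outside that window, so Umeth Canton is on standard time at UTC+10:30.
05:45 UTC + 10h30m = 16:15 Umeth Canton.

16:15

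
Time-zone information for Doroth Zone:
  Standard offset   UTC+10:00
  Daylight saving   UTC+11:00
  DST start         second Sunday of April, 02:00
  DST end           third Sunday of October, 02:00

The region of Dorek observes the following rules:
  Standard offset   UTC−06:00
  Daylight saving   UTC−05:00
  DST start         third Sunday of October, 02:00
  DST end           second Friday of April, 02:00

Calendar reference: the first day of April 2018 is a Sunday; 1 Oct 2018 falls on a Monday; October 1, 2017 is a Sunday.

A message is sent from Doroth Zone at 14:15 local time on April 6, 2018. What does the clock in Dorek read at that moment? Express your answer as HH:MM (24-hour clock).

23:15

1 April 2018 is a Sunday, so the first Sunday is April 1 and the second is April 8.
1 October 2018 is a Monday, so the first Sunday is October 7 and the third is October 21.
Daylight saving runs 8 April – 21 October; April 6, 2018 is outside that window, so Doroth Zone is on standard time at UTC+10:00.
14:15 Doroth Zone − 10h = 04:15 UTC.
1 October 2017 is a Sunday, so the first Sunday is October 1 and the third is October 15.
1 April 2018 is a Sunday, so the first Friday is April 6 and the second is April 13.
At the standard offset (UTC−06:00), 04:15 UTC − 6h = 22:15 Dorek standard time (rolling into the previous day, 5 April 2018).
Daylight saving runs 15 October 2017 – 13 April 2018; the standard-time date in Dorek, April 5, 2018, is inside that window, so Dorek is at UTC−05:00.
04:15 UTC − 5h = 23:15 Dorek (rolling into the previous day, 5 April 2018).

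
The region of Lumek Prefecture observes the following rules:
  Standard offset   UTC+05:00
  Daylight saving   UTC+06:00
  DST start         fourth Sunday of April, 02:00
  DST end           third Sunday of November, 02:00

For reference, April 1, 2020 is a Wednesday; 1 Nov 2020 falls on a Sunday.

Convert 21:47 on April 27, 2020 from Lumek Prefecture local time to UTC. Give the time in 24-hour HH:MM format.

1 April 2020 is a Wednesday, so the first Sunday is April 5 and the fourth is April 26.
1 November 2020 is a Sunday, so the first Sunday is November 1 and the third is November 15.
Daylight saving runs 26 April – 15 November; April 27, 2020 is inside that window, so Lumek Prefecture is at UTC+06:00.
21:47 local − 6h = 15:47 UTC.

15:47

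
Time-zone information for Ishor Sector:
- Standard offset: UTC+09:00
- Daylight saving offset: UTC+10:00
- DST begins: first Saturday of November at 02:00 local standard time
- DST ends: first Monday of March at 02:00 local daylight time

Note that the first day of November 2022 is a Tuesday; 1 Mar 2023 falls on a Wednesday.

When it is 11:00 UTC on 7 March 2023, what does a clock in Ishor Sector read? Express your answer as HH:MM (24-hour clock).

20:00

1 November 2022 is a Tuesday, so the first Saturday is November 5.
1 March 2023 is a Wednesday, so the first Monday is March 6.
At the standard offset (UTC+09:00), 11:00 UTC + 9h = 20:00 Ishor Sector standard time.
Daylight saving runs 5 November 2022 – 6 March 2023; the standard-time date in Ishor Sector, 7 March 2023, is outside that window, so Ishor Sector is on standard time at UTC+09:00.
11:00 UTC + 9h = 20:00 local.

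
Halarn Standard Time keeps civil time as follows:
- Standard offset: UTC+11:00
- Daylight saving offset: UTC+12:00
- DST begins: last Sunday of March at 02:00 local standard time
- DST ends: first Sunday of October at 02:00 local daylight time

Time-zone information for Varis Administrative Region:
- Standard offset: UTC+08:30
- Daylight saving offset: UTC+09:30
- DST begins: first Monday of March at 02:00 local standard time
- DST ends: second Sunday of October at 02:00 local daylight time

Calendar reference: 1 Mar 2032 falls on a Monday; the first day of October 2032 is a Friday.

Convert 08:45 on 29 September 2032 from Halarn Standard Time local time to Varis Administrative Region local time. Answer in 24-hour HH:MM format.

06:15

1 March 2032 is a Monday, so Sundays fall on 7, 14, 21, 28; the last is March 28.
1 October 2032 is a Friday, so the first Sunday is October 3.
Daylight saving runs 28 March – 3 October; 29 September 2032 is inside that window, so Halarn Standard Time is at UTC+12:00.
08:45 Halarn Standard Time − 12h = 20:45 UTC (rolling into the previous day, 28 September 2032).
1 March 2032 is a Monday, so the first Monday is March 1.
1 October 2032 is a Friday, so the first Sunday is October 3 and the second is October 10.
At the standard offset (UTC+08:30), 20:45 UTC + 8h30m = 05:15 Varis Administrative Region standard time (rolling into the next day, 29 September 2032).
The standard-time date in Varis Administrative Region, 29 September 2032, falls between 1 March and 10 October, so daylight saving is in effect and Varis Administrative Region is at UTC+09:30.
20:45 UTC + 9h30m = 06:15 Varis Administrative Region (rolling into the next day, 29 September 2032).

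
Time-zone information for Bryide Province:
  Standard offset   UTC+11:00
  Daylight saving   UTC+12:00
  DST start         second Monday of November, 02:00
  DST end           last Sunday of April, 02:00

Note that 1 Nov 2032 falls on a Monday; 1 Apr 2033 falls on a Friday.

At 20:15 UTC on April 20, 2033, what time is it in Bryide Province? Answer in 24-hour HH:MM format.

1 November 2032 is a Monday, so the first Monday is November 1 and the second is November 8.
1 April 2033 is a Friday, so Sundays fall on 3, 10, 17, 24; the last is April 24.
At the standard offset (UTC+11:00), 20:15 UTC + 11h = 07:15 Bryide Province standard time (rolling into the next day, 21 April 2033).
Daylight saving runs 8 November 2032 – 24 April 2033; the standard-time date in Bryide Province, April 21, 2033, is inside that window, so Bryide Province is at UTC+12:00.
20:15 UTC + 12h = 08:15 local (rolling into the next day, 21 April 2033).

08:15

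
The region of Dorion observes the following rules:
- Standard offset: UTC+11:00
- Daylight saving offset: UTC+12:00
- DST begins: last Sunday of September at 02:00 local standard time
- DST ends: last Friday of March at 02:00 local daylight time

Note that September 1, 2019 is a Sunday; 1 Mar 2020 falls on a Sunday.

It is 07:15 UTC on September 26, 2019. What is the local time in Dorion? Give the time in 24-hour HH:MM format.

18:15

1 September 2019 is a Sunday, so Sundays fall on 1, 8, 15, 22, 29; the last is September 29.
1 March 2020 is a Sunday, so Fridays fall on 6, 13, 20, 27; the last is March 27.
At the standard offset (UTC+11:00), 07:15 UTC + 11h = 18:15 Dorion standard time.
Daylight saving runs 29 September 2019 – 27 March 2020; the standard-time date in Dorion, September 26, 2019, is outside that window, so Dorion is on standard time at UTC+11:00.
07:15 UTC + 11h = 18:15 local.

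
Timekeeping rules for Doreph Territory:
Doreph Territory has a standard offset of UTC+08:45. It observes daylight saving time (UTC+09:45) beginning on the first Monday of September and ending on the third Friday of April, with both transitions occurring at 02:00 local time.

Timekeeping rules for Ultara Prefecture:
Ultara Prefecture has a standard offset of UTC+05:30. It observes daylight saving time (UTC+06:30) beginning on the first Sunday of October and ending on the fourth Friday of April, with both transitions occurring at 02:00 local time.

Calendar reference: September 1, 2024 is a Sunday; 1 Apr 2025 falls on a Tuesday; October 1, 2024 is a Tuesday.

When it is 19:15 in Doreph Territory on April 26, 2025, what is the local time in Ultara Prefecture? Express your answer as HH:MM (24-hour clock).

1 September 2024 is a Sunday, so the first Monday is September 2.
1 April 2025 is a Tuesday, so the first Friday is April 4 and the third is April 18.
April 26, 2025 does not fall between 2 September 2024 and 18 April 2025, so daylight saving is not in effect and Doreph Territory is at UTC+08:45.
19:15 Doreph Territory − 8h45m = 10:30 UTC.
1 October 2024 is a Tuesday, so the first Sunday is October 6.
1 April 2025 is a Tuesday, so the first Friday is April 4 and the fourth is April 25.
At the standard offset (UTC+05:30), 10:30 UTC + 5h30m = 16:00 Ultara Prefecture standard time.
The standard-time date in Ultara Prefecture, April 26, 2025, does not fall between 6 October 2024 and 25 April 2025, so daylight saving is not in effect and Ultara Prefecture is at UTC+05:30.
10:30 UTC + 5h30m = 16:00 Ultara Prefecture.

16:00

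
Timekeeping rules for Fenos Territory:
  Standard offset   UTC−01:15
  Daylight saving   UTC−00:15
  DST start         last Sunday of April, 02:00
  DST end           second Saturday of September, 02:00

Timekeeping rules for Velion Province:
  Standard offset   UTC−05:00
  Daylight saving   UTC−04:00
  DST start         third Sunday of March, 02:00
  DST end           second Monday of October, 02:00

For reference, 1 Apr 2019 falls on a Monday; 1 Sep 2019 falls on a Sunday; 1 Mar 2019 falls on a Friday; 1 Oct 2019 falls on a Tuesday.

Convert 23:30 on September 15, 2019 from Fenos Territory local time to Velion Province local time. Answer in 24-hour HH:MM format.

1 April 2019 is a Monday, so Sundays fall on 7, 14, 21, 28; the last is April 28.
1 September 2019 is a Sunday, so the first Saturday is September 7 and the second is September 14.
Daylight saving runs 28 April – 14 September; September 15, 2019 is outside that window, so Fenos Territory is on standard time at UTC−01:15.
23:30 Fenos Territory + 1h15m = 00:45 UTC (rolling into the next day, 16 September 2019).
1 March 2019 is a Friday, so the first Sunday is March 3 and the third is March 17.
1 October 2019 is a Tuesday, so the first Monday is October 7 and the second is October 14.
At the standard offset (UTC−05:00), 00:45 UTC − 5h = 19:45 Velion Province standard time (rolling into the previous day, 15 September 2019).
Daylight saving runs 17 March – 14 October; the standard-time date in Velion Province, September 15, 2019, is inside that window, so Velion Province is at UTC−04:00.
00:45 UTC − 4h = 20:45 Velion Province (rolling into the previous day, 15 September 2019).

20:45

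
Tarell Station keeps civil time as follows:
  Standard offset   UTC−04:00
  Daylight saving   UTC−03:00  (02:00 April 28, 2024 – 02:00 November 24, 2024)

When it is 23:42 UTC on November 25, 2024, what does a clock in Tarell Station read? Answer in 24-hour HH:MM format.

19:42

At the standard offset (UTC−04:00), 23:42 UTC − 4h = 19:42 Tarell Station standard time.
The standard-time date in Tarell Station, November 25, 2024, is outside the daylight-saving period (28 April – 24 November), so Tarell Station is on standard time, UTC−04:00.
23:42 UTC − 4h = 19:42 local.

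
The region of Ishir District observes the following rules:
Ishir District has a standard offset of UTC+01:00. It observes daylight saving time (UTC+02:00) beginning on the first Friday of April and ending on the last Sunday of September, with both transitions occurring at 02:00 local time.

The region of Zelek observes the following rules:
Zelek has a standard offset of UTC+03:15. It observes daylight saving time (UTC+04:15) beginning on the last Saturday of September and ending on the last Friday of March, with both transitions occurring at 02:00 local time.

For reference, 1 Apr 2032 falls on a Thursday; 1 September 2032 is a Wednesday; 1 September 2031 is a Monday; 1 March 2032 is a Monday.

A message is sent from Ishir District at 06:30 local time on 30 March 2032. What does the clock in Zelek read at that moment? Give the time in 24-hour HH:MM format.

1 April 2032 is a Thursday, so the first Friday is April 2.
1 September 2032 is a Wednesday, so Sundays fall on 5, 12, 19, 26; the last is September 26.
30 March 2032 does not fall between 2 April and 26 September, so daylight saving is not in effect and Ishir District is at UTC+01:00.
06:30 Ishir District − 1h = 05:30 UTC.
1 September 2031 is a Monday, so Saturdays fall on 6, 13, 20, 27; the last is September 27.
1 March 2032 is a Monday, so Fridays fall on 5, 12, 19, 26; the last is March 26.
At the standard offset (UTC+03:15), 05:30 UTC + 3h15m = 08:45 Zelek standard time.
The standard-time date in Zelek, 30 March 2032, does not fall between 27 September 2031 and 26 March 2032, so daylight saving is not in effect and Zelek is at UTC+03:15.
05:30 UTC + 3h15m = 08:45 Zelek.

08:45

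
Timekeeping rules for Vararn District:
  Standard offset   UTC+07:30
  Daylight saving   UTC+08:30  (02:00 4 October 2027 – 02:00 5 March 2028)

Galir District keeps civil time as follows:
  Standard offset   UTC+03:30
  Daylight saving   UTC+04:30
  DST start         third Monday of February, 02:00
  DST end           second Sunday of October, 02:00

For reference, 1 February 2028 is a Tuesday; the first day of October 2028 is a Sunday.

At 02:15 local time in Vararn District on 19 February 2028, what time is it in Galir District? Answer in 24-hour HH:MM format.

21:15

Daylight saving runs 4 October 2027 – 5 March 2028; 19 February 2028 is inside that window, so Vararn District is at UTC+08:30.
02:15 Vararn District − 8h30m = 17:45 UTC (rolling into the previous day, 18 February 2028).
1 February 2028 is a Tuesday, so the first Monday is February 7 and the third is February 21.
1 October 2028 is a Sunday, so the first Sunday is October 1 and the second is October 8.
At the standard offset (UTC+03:30), 17:45 UTC + 3h30m = 21:15 Galir District standard time.
The standard-time date in Galir District, 18 February 2028, is outside the daylight-saving period (21 February – 8 October), so Galir District is on standard time, UTC+03:30.
17:45 UTC + 3h30m = 21:15 Galir District.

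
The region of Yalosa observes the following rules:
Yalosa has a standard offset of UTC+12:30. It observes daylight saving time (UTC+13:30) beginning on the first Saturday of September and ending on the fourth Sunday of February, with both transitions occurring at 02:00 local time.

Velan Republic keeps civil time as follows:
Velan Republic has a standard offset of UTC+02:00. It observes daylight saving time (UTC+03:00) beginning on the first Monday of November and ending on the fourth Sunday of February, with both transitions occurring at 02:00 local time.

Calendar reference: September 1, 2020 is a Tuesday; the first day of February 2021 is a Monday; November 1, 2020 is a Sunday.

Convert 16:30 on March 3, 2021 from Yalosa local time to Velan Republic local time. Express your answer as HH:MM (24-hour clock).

06:00

1 September 2020 is a Tuesday, so the first Saturday is September 5.
1 February 2021 is a Monday, so the first Sunday is February 7 and the fourth is February 28.
March 3, 2021 does not fall between 5 September 2020 and 28 February 2021, so daylight saving is not in effect and Yalosa is at UTC+12:30.
16:30 Yalosa − 12h30m = 04:00 UTC.
1 November 2020 is a Sunday, so the first Monday is November 2.
1 February 2021 is a Monday, so the first Sunday is February 7 and the fourth is February 28.
At the standard offset (UTC+02:00), 04:00 UTC + 2h = 06:00 Velan Republic standard time.
The standard-time date in Velan Republic, March 3, 2021, is outside the daylight-saving period (2 November 2020 – 28 February 2021), so Velan Republic is on standard time, UTC+02:00.
04:00 UTC + 2h = 06:00 Velan Republic.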